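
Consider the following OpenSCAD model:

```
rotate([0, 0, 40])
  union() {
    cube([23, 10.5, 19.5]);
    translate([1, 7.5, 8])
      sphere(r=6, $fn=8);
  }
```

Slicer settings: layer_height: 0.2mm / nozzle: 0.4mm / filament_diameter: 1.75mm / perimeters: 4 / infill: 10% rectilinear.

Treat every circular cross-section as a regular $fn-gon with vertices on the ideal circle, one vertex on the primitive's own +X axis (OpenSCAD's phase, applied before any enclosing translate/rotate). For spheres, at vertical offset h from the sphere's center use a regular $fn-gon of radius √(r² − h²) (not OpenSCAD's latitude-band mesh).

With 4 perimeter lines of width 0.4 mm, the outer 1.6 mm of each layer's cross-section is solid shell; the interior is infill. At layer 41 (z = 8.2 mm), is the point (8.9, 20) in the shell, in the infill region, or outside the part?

At z = 8.2 mm: the cube (footprint 23×10.5) is included at this height; the r=6 sphere at (1, 7.5) contributes a regular 8-gon of circumradius √(6²−0.2²) = 5.997; Combining (union): the regions partially overlap (shared area 50.34 mm²), so overlapping operands fuse into one piece — 1 connected region; (whole slice rotated 40° about Z — lengths, areas and connectivity unchanged). Overall, the cross-section is a single solid region. Undo the 40° rotation: the query point maps to (19.674, 9.600) in the un-rotated model frame. The nearest boundary edge runs (5.75, 10.50)→(23.00, 10.50); distance from the point to it = 0.90 mm. The point is inside the cross-section, 0.90 mm from the nearest boundary — within the 1.6 mm shell band (4 × 0.4).

shell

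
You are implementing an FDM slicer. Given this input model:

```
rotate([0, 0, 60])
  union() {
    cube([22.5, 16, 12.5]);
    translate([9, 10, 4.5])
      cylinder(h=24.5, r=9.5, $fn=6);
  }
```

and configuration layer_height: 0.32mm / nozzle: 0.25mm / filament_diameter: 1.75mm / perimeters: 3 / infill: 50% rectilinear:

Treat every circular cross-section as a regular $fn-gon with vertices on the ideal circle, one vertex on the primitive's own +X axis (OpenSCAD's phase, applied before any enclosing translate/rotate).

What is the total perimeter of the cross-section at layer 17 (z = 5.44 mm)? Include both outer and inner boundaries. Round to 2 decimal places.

79.84 mm

At z = 5.44 mm: the cube is present — its section is the full 22.5×16 rectangle (perimeter 77.00 mm); the r=9.5 cylinder at (9, 10) contributes a regular 6-gon of circumradius 9.5 (perimeter = 2·6·9.500·sin(180°/6) = 57.00 mm); Taking the union: the regions partially overlap (shared area 210.02 mm²), so the edge portions inside another operand are dropped and the merged outline is re-measured after clipping — boundary = 79.84 mm; (rotated 60° about Z; rotation is an isometry so areas/perimeters/island counts are preserved). Overall, the cross-section is a single solid region. Total boundary length (outer) = 79.84 mm.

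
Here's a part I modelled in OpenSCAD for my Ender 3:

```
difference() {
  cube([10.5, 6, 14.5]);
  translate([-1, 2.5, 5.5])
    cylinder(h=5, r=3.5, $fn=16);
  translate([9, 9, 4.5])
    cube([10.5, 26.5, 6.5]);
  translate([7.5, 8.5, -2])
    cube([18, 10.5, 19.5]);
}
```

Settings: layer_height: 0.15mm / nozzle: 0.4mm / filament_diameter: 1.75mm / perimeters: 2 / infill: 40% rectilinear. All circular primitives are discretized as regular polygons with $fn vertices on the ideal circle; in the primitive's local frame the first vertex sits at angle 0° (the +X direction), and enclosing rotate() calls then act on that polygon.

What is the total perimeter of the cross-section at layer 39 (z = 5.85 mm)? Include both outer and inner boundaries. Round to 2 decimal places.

32.98 mm

At z = 5.85 mm: the 10.5×6 cube contributes its full rectangle (perimeter 33.00 mm); the cylinder at (-1, 2.5): section is a regular 16-gon, circumradius r=3.5 (perimeter = 2·16·3.500·sin(180°/16) = 21.85 mm); the 10.5×26.5 cube at (9, 9) contributes its full rectangle (perimeter 74.00 mm); the cube at (7.5, 8.5) is present — its section is the full 18×10.5 rectangle (perimeter 57.00 mm); Taking the first minus the rest: starting from the 10.5×6 cube, the r=3.5 cylinder at (-1, 2.5) partially overlaps it — only the 11.29 mm² overlap (of its 37.50 mm²) is removed, clipping the outline; the 10.5×26.5 cube at (9, 9) misses the remaining region (no effect); the 18×10.5 cube at (7.5, 8.5) misses the remaining region (no effect) — boundary = 32.98 mm. Overall, the cross-section is a single solid region. Total boundary length (outer) = 32.98 mm.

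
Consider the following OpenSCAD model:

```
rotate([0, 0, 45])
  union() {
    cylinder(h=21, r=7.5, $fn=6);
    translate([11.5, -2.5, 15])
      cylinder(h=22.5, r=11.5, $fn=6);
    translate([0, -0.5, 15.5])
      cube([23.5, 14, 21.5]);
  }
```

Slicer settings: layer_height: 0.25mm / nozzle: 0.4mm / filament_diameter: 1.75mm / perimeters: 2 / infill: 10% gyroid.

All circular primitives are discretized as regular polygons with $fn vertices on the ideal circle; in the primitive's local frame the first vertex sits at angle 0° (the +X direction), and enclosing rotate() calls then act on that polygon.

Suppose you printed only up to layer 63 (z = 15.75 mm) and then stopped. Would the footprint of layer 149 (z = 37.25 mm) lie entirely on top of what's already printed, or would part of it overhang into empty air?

Compare the two slices. At z = 15.75: the cylinder: section is a regular 6-gon, circumradius r=7.5 (area = (6/2)·7.500²·sin(360°/6) = 146.14 mm²); the r=11.5 cylinder at (11.5, -2.5) gives a regular 6-gon of circumradius 11.5 (constant along its height) (area = (6/2)·11.500²·sin(360°/6) = 343.60 mm²); the cube at (0, -0.5) is present — its section is the full 23.5×14 rectangle (area 329.00 mm²); Taking the union: the regions partially overlap — summed areas 818.74 mm² minus the doubly-counted overlap 195.42 mm² gives 623.32 mm² — area = 623.32 mm²; (whole slice rotated 45° about Z — lengths, areas and connectivity unchanged). At z = 37.25: the cylinder does not reach this height (z outside [0, 21]); the r=11.5 cylinder at (11.5, -2.5) gives a regular 6-gon of circumradius 11.5 (constant along its height) (area = (6/2)·11.500²·sin(360°/6) = 343.60 mm²); the cube at (0, -0.5) is absent (z outside [15.5, 37]); Combining (union): only the r=11.5 cylinder at (11.5, -2.5) is present, so the union is just that shape — area = 343.60 mm²; (whole slice rotated 45° about Z — lengths, areas and connectivity unchanged). Checking containment: the cross-section at z = 37.25 is a subset of the cross-section at z = 15.75.

entirely on top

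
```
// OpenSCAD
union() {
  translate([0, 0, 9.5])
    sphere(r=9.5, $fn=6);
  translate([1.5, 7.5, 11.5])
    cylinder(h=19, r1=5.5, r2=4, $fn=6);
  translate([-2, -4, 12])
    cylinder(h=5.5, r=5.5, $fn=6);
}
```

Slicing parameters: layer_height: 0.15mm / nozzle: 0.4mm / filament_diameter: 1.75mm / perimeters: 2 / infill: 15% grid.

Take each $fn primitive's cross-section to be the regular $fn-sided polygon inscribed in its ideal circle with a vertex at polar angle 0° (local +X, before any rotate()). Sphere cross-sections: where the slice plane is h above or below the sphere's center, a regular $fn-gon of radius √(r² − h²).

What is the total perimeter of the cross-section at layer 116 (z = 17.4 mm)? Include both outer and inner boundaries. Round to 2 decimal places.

59.51 mm

At z = 17.4 mm: the sphere: section is a regular 6-gon, circumradius = √(r²−h²) = √(9.5²−7.9²) = 5.276 (perimeter = 2·6·5.276·sin(180°/6) = 31.66 mm); the cone at (1.5, 7.5) (r1=5.5→r2=4) has section circumradius 5.034 here — a regular 6-gon (perimeter = 2·6·5.034·sin(180°/6) = 30.21 mm); the r=5.5 cylinder at (-2, -4) gives a regular 6-gon of circumradius 5.5 (constant along its height) (perimeter = 2·6·5.500·sin(180°/6) = 33.00 mm); Taking the union: the regions partially overlap (shared area 39.87 mm²), so the edge portions inside another operand are dropped and the merged outline is re-measured after clipping — boundary = 59.51 mm. Overall, the cross-section is a single solid region. Total boundary length (outer) = 59.51 mm.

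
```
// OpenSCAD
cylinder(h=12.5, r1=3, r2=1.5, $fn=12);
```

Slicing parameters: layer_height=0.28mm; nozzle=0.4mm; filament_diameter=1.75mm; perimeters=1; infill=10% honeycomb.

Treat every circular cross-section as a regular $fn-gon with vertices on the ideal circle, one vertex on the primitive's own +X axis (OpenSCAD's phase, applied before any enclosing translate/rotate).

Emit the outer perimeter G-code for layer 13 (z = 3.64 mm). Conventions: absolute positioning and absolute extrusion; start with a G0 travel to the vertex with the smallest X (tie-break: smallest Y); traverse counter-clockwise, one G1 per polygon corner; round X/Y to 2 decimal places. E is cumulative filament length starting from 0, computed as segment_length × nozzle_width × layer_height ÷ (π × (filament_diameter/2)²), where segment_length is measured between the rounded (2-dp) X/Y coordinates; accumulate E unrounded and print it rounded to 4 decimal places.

G0 X-2.56 Y0.00 Z3.64
G1 X-2.22 Y-1.28 E0.0617
G1 X-1.28 Y-2.22 E0.1236
G1 X0.00 Y-2.56 E0.1852
G1 X1.28 Y-2.22 E0.2469
G1 X2.22 Y-1.28 E0.3088
G1 X2.56 Y0.00 E0.3705
G1 X2.22 Y1.28 E0.4321
G1 X1.28 Y2.22 E0.4940
G1 X0.00 Y2.56 E0.5557
G1 X-1.28 Y2.22 E0.6174
G1 X-2.22 Y1.28 E0.6793
G1 X-2.56 Y0.00 E0.7410

At z = 3.64 mm: the cone: at t=0.291 of its height the radius interpolates to r₁+(r₂−r₁)t = 2.563, giving a regular 12-gon of that circumradius. The outline is a single polygon with 12 vertices. Extrusion per mm of travel: 0.4 × 0.28 / (π × 0.875²) = 0.046564. Accumulating E over each segment gives final E = 0.7410.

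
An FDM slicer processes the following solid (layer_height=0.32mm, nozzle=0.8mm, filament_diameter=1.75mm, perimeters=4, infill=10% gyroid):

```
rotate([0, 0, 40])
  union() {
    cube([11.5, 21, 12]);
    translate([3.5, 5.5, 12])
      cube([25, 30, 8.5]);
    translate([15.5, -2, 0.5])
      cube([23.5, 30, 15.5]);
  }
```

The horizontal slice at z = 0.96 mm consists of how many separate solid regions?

2

At z = 0.96 mm: the cube is present — its section is the full 11.5×21 rectangle; the cube at (3.5, 5.5) is absent (z outside [12, 20.5]); the 23.5×30 cube at (15.5, -2) contributes its full rectangle; Merging all regions: the 2 present regions are separate (no shared area or edge), so areas and boundary lengths simply add and each stays a separate island — 2 connected regions; (rotated 40° about Z; rotation is an isometry so areas/perimeters/island counts are preserved). The result has 2 disconnected regions.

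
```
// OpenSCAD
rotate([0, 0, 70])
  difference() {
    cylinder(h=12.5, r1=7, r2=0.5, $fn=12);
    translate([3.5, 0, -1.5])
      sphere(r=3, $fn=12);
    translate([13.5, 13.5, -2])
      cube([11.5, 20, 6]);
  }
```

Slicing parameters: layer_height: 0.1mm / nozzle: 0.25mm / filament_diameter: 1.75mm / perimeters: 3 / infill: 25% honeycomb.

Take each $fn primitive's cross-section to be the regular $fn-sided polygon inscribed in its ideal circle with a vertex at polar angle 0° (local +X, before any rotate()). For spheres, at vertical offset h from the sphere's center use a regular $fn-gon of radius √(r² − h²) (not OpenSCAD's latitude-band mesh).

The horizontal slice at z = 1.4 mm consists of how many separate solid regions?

At z = 1.4 mm: the cone (r1=7→r2=0.5) has section circumradius 6.272 here — a regular 12-gon; the r=3 sphere at (3.5, 0) contributes a regular 12-gon of circumradius √(3²−2.9²) = 0.768; the 11.5×20 cube at (13.5, 13.5) contributes its full rectangle; Subtracting the remaining from the first: starting from the cone, the r=3 sphere at (3.5, 0) lies wholly inside it (removes its full 1.77 mm² and its 4.77 mm outline becomes a hole wall); the 11.5×20 cube at (13.5, 13.5) misses the remaining region (no effect) — 1 connected region with 1 hole; (whole slice rotated 70° about Z — lengths, areas and connectivity unchanged). The result has 1 disconnected region.

1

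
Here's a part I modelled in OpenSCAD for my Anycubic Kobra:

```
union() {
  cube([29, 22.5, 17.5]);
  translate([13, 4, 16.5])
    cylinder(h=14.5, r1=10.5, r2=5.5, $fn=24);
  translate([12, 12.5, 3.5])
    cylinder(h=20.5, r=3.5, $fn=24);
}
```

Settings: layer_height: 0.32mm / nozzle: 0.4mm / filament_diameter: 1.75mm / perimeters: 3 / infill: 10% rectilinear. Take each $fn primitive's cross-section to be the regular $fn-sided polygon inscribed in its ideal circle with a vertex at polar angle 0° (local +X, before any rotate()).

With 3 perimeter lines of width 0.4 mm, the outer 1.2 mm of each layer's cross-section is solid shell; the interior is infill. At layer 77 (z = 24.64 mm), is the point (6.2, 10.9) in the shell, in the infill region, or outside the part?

outside

At z = 24.64 mm: the cube is not intersected at this z (z outside [0, 17.5]); the cone at (13, 4) (r1=10.5→r2=5.5) has section circumradius 7.693 here — a regular 24-gon; the cylinder at (12, 12.5) is absent (z outside [3.5, 24]); Merging all regions: only the cone at (13, 4) is present, so the union is just that shape — 1 connected region. Overall, the cross-section is a single solid region. The nearest boundary edge runs (9.15, 10.66)→(7.56, 9.44); distance from the point to it = 2.00 mm. The point is not inside any of the regions above, so it lies outside the cross-section (2.00 mm from the nearest boundary).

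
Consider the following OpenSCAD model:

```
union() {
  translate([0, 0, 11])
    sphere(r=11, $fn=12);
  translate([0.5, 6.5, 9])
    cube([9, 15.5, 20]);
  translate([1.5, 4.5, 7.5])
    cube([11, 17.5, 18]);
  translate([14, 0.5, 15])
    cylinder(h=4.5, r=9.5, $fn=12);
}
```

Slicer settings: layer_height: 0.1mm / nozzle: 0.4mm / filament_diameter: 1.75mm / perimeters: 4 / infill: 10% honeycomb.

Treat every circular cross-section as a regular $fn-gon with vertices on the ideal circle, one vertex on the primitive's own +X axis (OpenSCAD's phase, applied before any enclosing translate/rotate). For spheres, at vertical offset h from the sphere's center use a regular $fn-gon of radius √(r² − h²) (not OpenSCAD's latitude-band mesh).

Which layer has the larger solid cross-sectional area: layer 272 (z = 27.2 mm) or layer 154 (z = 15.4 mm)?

Layer 272 (z = 27.2): the sphere is not intersected at this z (|z−center|=16.200 > r=11); the 9×15.5 cube at (0.5, 6.5) contributes its full rectangle (area 139.50 mm²); the cube at (1.5, 4.5) is absent (z outside [7.5, 25.5]); the cylinder at (14, 0.5) does not reach this height (z outside [15, 19.5]); Merging all regions: only the 9×15.5 cube at (0.5, 6.5) is present, so the union is just that shape — area = 139.50 mm². So its area = 139.50 mm². Layer 154 (z = 15.4): the r=11 sphere contributes a regular 12-gon of circumradius √(11²−4.4²) = 10.082 (area = (12/2)·10.082²·sin(360°/12) = 304.92 mm²); the 9×15.5 cube at (0.5, 6.5) contributes its full rectangle (area 139.50 mm²); the cube at (1.5, 4.5) is present — its section is the full 11×17.5 rectangle (area 192.50 mm²); the cylinder at (14, 0.5): section is a regular 12-gon, circumradius r=9.5 (area = (12/2)·9.500²·sin(360°/12) = 270.75 mm²); Merging all regions: the regions partially overlap — summed areas 907.67 mm² minus the doubly-counted overlap 218.53 mm² gives 689.14 mm² — area = 689.14 mm². So its area = 689.14 mm². Layer 154 is larger (689.14 vs 139.50 mm²).

layer 154 (z = 15.4 mm)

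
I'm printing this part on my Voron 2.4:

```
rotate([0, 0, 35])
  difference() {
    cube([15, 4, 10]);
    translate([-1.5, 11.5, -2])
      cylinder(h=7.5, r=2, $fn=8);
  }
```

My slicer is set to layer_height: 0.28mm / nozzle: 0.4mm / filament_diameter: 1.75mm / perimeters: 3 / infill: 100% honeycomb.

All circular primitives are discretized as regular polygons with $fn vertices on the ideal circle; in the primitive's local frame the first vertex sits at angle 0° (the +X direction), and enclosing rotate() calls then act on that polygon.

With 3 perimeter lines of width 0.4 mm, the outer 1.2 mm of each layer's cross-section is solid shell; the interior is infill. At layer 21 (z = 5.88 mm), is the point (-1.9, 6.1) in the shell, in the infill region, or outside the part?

outside

At z = 5.88 mm: the cube (footprint 15×4) is included at this height; the cylinder at (-1.5, 11.5) does not reach this height (z outside [-2, 5.5]); Taking the first minus the rest: none of the subtracted shapes is present at this height, so the 15×4 cube is unchanged — 1 connected region; (whole slice rotated 35° about Z — lengths, areas and connectivity unchanged). Overall, the cross-section is a single solid region. Undo the 35° rotation: the query point maps to (1.942, 6.087) in the un-rotated model frame. The nearest boundary edge runs (15.00, 4.00)→(0.00, 4.00); distance from the point to it = 2.09 mm. The point is not inside any of the regions above, so it lies outside the cross-section (2.09 mm from the nearest boundary).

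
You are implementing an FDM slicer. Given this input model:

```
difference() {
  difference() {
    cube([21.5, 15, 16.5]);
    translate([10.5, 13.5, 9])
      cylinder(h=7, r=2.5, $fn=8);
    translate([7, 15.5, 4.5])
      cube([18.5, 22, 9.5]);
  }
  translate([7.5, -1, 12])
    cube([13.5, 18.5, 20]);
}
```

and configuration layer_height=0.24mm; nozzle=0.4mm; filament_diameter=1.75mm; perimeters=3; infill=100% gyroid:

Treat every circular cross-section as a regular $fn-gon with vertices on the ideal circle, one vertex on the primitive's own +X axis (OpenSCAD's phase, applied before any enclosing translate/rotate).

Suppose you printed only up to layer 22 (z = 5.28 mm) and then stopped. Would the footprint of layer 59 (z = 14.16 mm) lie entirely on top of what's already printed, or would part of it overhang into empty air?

entirely on top

Compare the two slices. At z = 5.28: the 21.5×15 cube contributes its full rectangle (area 322.50 mm²); the cylinder at (10.5, 13.5) is not intersected at this z (z outside [9, 16]); the cube at (7, 15.5) is present — its section is the full 18.5×22 rectangle (area 407.00 mm²); Taking the first minus the rest: starting from the 21.5×15 cube (322.50 mm²), the 18.5×22 cube at (7, 15.5) misses the remaining region (no effect) — area = 322.50 mm²; the cube at (7.5, -1) is not intersected at this z (z outside [12, 32]); Subtracting the remaining from the first: none of the subtracted shapes is present at this height, so that combined region is unchanged — area = 322.50 mm². At z = 14.16: the 21.5×15 cube contributes its full rectangle (area 322.50 mm²); the cylinder at (10.5, 13.5): section is a regular 8-gon, circumradius r=2.5 (area = (8/2)·2.500²·sin(360°/8) = 17.68 mm²); the cube at (7, 15.5) is not intersected at this z (z outside [4.5, 14]); Taking the first minus the rest: starting from the 21.5×15 cube (322.50 mm²), the r=2.5 cylinder at (10.5, 13.5) partially overlaps it — only the 15.41 mm² overlap (of its 17.68 mm²) is removed, clipping the outline — area = 307.09 mm²; the 13.5×18.5 cube at (7.5, -1) contributes its full rectangle (area 249.75 mm²); Taking the first minus the rest: starting from that combined region (307.09 mm²), the 13.5×18.5 cube at (7.5, -1) partially overlaps it — only the 187.09 mm² overlap (of its 249.75 mm²) is removed, clipping the outline — area = 120.00 mm². Checking containment: the cross-section at z = 14.16 is a subset of the cross-section at z = 5.28.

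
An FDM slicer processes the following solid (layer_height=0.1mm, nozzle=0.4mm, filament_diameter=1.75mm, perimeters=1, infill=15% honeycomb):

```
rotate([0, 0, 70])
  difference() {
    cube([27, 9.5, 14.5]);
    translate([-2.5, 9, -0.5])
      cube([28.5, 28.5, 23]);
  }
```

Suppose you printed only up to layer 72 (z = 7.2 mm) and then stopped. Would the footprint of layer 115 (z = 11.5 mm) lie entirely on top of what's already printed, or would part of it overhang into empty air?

Compare the two slices. At z = 7.2: the cube is present — its section is the full 27×9.5 rectangle (area 256.50 mm²); the cube at (-2.5, 9) is present — its section is the full 28.5×28.5 rectangle (area 812.25 mm²); After the difference (first − rest): starting from the 27×9.5 cube (256.50 mm²), the 28.5×28.5 cube at (-2.5, 9) partially overlaps it — only the 13.00 mm² overlap (of its 812.25 mm²) is removed, clipping the outline — area = 243.50 mm²; (rotated 70° about Z; rotation is an isometry so areas/perimeters/island counts are preserved). At z = 11.5: the 27×9.5 cube contributes its full rectangle (area 256.50 mm²); the cube at (-2.5, 9) is present — its section is the full 28.5×28.5 rectangle (area 812.25 mm²); Subtracting the remaining from the first: starting from the 27×9.5 cube (256.50 mm²), the 28.5×28.5 cube at (-2.5, 9) partially overlaps it — only the 13.00 mm² overlap (of its 812.25 mm²) is removed, clipping the outline — area = 243.50 mm²; (rotated 70° about Z; rotation is an isometry so areas/perimeters/island counts are preserved). Checking containment: the cross-section at z = 11.5 is a subset of the cross-section at z = 7.2.

entirely on top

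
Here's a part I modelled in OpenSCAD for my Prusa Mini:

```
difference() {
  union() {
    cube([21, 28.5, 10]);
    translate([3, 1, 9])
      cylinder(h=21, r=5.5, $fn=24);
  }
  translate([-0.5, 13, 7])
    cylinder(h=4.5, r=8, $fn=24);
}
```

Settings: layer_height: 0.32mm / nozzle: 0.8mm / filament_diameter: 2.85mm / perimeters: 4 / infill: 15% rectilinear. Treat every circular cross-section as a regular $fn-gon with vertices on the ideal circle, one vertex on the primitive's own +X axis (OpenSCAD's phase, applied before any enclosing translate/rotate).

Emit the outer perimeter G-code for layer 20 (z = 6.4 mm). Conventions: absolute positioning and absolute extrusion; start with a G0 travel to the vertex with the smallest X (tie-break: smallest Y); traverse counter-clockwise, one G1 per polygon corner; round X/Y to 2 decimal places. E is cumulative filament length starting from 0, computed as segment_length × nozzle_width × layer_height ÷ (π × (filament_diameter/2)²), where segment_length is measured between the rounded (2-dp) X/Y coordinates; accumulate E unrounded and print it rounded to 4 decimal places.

G0 X0.00 Y0.00 Z6.40
G1 X21.00 Y0.00 E0.8427
G1 X21.00 Y28.50 E1.9864
G1 X0.00 Y28.50 E2.8291
G1 X0.00 Y0.00 E3.9728

At z = 6.4 mm: the cube is present — its section is the full 21×28.5 rectangle; the cylinder at (3, 1) does not reach this height (z outside [9, 30]); Taking the union: only the 21×28.5 cube is present, so the union is just that shape — 1 connected region; the cylinder at (-0.5, 13) does not reach this height (z outside [7, 11.5]); After the difference (first − rest): none of the subtracted shapes is present at this height, so the result so far is unchanged — 1 connected region. The outline is a single polygon with 4 vertices. Extrusion per mm of travel: 0.8 × 0.32 / (π × 1.425²) = 0.040129. Accumulating E over each segment gives final E = 3.9728.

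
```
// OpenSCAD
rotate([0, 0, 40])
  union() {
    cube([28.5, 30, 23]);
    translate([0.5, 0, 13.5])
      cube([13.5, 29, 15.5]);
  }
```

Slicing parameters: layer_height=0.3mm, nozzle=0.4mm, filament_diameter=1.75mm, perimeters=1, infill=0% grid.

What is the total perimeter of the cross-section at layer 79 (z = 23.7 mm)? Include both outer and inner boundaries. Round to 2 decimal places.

85.00 mm

At z = 23.7 mm: the cube is absent (z outside [0, 23]); the 13.5×29 cube at (0.5, 0) contributes its full rectangle (perimeter 85.00 mm); Taking the union: only the 13.5×29 cube at (0.5, 0) is present, so the union is just that shape — boundary = 85.00 mm; (whole slice rotated 40° about Z — lengths, areas and connectivity unchanged). Overall, the cross-section is a single solid region. Total boundary length (outer) = 85.00 mm.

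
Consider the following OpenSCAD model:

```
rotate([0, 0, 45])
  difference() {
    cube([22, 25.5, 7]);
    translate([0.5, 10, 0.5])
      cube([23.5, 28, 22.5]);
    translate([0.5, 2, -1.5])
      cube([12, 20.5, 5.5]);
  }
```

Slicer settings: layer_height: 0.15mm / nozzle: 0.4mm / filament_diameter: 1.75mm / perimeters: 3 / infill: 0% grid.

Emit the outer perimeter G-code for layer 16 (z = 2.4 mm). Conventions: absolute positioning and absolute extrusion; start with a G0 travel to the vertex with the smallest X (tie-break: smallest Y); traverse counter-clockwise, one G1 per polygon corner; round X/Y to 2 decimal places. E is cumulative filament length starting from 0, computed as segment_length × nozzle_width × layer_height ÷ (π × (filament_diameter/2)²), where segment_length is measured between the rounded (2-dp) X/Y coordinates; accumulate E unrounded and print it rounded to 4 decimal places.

At z = 2.4 mm: the cube is present — its section is the full 22×25.5 rectangle; the 23.5×28 cube at (0.5, 10) contributes its full rectangle; the cube at (0.5, 2) is present — its section is the full 12×20.5 rectangle; After the difference (first − rest): starting from the 22×25.5 cube, the 23.5×28 cube at (0.5, 10) partially overlaps it — only the 333.25 mm² overlap (of its 658.00 mm²) is removed, clipping the outline; the 12×20.5 cube at (0.5, 2) partially overlaps it — only the 96.00 mm² overlap (of its 246.00 mm²) is removed, clipping the outline — 1 connected region; (rotated 45° about Z; rotation is an isometry so areas/perimeters/island counts are preserved). The outline is a single polygon with 8 vertices. Extrusion per mm of travel: 0.4 × 0.15 / (π × 0.875²) = 0.024945. Accumulating E over each segment gives final E = 2.7686.

G0 X-18.03 Y18.03 Z2.40
G1 X0.00 Y0.00 E0.6361
G1 X15.56 Y15.56 E1.1850
G1 X8.49 Y22.63 E1.4344
G1 X1.77 Y15.91 E1.6715
G1 X7.42 Y10.25 E1.8710
G1 X-1.06 Y1.77 E2.1701
G1 X-17.68 Y18.38 E2.7562
G1 X-18.03 Y18.03 E2.7686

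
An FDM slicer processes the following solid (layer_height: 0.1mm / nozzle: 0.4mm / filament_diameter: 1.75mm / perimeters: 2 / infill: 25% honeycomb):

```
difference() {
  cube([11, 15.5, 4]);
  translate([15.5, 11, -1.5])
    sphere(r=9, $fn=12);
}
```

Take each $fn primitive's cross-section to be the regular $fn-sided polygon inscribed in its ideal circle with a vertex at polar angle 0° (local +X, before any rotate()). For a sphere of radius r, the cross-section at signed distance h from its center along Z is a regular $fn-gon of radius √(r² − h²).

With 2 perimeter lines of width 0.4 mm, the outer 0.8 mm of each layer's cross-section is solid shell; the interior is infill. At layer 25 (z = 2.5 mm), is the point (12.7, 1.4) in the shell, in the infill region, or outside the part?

outside

At z = 2.5 mm: the 11×15.5 cube contributes its full rectangle; the r=9 sphere at (15.5, 11) contributes a regular 12-gon of circumradius √(9²−4²) = 8.062; Taking the first minus the rest: starting from the 11×15.5 cube, the r=9 sphere at (15.5, 11) partially overlaps it — only the 28.50 mm² overlap (of its 195.00 mm²) is removed, clipping the outline — 1 connected region. Overall, the cross-section is a single solid region. The nearest boundary edge runs (11.00, 4.49)→(11.00, 0.00); distance from the point to it = 1.70 mm. The point is not inside any of the regions above, so it lies outside the cross-section (1.70 mm from the nearest boundary).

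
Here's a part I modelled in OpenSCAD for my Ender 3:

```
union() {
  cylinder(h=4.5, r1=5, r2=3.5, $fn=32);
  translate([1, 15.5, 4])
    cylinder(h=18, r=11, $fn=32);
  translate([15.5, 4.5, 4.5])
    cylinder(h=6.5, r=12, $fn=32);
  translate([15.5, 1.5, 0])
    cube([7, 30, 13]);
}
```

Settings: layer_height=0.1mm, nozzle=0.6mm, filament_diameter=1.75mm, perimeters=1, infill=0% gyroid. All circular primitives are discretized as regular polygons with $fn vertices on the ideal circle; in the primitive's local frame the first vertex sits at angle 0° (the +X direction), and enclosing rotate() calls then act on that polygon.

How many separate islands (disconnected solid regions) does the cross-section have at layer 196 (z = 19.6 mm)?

1

At z = 19.6 mm: the cone is not intersected at this z (z outside [0, 4.5]); the r=11 cylinder at (1, 15.5) contributes a regular 32-gon of circumradius 11; the cylinder at (15.5, 4.5) is not intersected at this z (z outside [4.5, 11]); the cube at (15.5, 1.5) does not reach this height (z outside [0, 13]); Taking the union: only the r=11 cylinder at (1, 15.5) is present, so the union is just that shape — 1 connected region. Overall, the cross-section is a single solid region. Island count = 1.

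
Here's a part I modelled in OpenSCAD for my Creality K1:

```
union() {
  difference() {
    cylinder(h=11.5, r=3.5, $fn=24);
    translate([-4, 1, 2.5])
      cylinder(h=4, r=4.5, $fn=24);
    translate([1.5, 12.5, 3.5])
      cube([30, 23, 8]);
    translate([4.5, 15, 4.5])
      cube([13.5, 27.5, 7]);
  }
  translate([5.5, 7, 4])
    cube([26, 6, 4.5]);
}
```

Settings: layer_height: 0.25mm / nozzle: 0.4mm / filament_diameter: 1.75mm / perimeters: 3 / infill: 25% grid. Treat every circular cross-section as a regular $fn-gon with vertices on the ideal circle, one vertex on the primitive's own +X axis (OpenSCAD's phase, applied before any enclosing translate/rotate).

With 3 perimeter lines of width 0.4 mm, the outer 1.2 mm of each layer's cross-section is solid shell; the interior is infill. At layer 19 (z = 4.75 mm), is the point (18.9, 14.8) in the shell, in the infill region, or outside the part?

outside

At z = 4.75 mm: the r=3.5 cylinder contributes a regular 24-gon of circumradius 3.5; the r=4.5 cylinder at (-4, 1) gives a regular 24-gon of circumradius 4.5 (constant along its height); the cube at (1.5, 12.5) is present — its section is the full 30×23 rectangle; the 13.5×27.5 cube at (4.5, 15) contributes its full rectangle; Taking the first minus the rest: starting from the r=3.5 cylinder, the r=4.5 cylinder at (-4, 1) partially overlaps it — only the 18.12 mm² overlap (of its 62.89 mm²) is removed, clipping the outline; the 30×23 cube at (1.5, 12.5) misses the remaining region (no effect); the 13.5×27.5 cube at (4.5, 15) misses the remaining region (no effect) — 1 connected region; the cube at (5.5, 7) (footprint 26×6) is included at this height; Combining (union): the 2 present regions are separate (no shared area or edge), so areas and boundary lengths simply add and each stays a separate island — 2 connected regions. Overall, the cross-section has 2 separate islands. The nearest boundary edge runs (5.50, 13.00)→(31.50, 13.00); distance from the point to it = 1.80 mm. The point is not inside any of the regions above, so it lies outside the cross-section (1.80 mm from the nearest boundary).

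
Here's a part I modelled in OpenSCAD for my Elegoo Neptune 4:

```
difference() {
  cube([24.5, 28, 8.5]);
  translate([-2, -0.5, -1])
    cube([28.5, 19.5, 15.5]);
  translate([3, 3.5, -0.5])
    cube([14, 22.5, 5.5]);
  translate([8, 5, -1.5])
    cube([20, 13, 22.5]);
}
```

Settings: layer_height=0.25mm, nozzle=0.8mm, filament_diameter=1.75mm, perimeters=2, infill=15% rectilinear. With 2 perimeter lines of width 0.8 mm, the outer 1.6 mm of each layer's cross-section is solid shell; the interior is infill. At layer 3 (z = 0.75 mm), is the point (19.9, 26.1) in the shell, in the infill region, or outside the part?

infill

At z = 0.75 mm: the cube (footprint 24.5×28) is included at this height; the cube at (-2, -0.5) is present — its section is the full 28.5×19.5 rectangle; the cube at (3, 3.5) is present — its section is the full 14×22.5 rectangle; the cube at (8, 5) is present — its section is the full 20×13 rectangle; Taking the first minus the rest: starting from the 24.5×28 cube, the 28.5×19.5 cube at (-2, -0.5) partially overlaps it — only the 465.50 mm² overlap (of its 555.75 mm²) is removed, clipping the outline; the 14×22.5 cube at (3, 3.5) partially overlaps it — only the 98.00 mm² overlap (of its 315.00 mm²) is removed, clipping the outline; the 20×13 cube at (8, 5) misses the remaining region (no effect) — 1 connected region. Overall, the cross-section is a single solid region. The nearest boundary edge runs (0.00, 28.00)→(24.50, 28.00); distance from the point to it = 1.90 mm. The point is inside the cross-section and 1.90 mm from the nearest boundary — more than the 1.6 mm shell width (2 × 0.8), so it's in the infill interior.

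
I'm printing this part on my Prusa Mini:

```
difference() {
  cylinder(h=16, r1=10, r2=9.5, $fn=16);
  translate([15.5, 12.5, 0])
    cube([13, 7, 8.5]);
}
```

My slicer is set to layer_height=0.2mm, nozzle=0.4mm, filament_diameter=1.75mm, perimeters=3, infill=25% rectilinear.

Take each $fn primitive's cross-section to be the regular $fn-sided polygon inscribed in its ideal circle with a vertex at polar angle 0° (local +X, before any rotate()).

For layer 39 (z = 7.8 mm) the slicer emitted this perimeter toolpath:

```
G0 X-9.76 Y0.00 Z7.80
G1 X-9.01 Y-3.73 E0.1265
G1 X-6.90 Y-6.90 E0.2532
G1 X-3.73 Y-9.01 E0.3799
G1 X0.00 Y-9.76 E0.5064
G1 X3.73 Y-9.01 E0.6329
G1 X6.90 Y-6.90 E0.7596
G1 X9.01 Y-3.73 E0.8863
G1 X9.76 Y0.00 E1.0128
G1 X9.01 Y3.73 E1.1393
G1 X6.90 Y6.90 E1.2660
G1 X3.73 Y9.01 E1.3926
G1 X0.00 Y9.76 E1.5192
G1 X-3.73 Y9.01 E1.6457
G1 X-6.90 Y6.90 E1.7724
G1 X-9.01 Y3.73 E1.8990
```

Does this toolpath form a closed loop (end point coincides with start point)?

no

Start point (G0): (-9.76, 0.00). End point (last G1): the path does not return to the start — open.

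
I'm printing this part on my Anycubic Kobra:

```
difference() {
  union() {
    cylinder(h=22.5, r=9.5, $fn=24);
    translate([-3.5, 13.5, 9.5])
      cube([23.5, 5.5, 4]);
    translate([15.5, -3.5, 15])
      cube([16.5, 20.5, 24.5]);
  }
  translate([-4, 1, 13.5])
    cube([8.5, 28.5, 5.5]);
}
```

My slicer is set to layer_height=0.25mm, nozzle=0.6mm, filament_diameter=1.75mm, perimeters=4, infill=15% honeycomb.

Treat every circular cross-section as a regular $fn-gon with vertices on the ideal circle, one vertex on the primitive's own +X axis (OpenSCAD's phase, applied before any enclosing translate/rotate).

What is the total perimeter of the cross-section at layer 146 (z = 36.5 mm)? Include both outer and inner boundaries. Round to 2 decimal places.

At z = 36.5 mm: the cylinder does not reach this height (z outside [0, 22.5]); the cube at (-3.5, 13.5) is absent (z outside [9.5, 13.5]); the 16.5×20.5 cube at (15.5, -3.5) contributes its full rectangle (perimeter 74.00 mm); Taking the union: only the 16.5×20.5 cube at (15.5, -3.5) is present, so the union is just that shape — boundary = 74.00 mm; the cube at (-4, 1) does not reach this height (z outside [13.5, 19]); Subtracting the remaining from the first: none of the subtracted shapes is present at this height, so that combined region is unchanged — boundary = 74.00 mm. Overall, the cross-section is a single solid region. Total boundary length (outer) = 74.00 mm.

74.00 mm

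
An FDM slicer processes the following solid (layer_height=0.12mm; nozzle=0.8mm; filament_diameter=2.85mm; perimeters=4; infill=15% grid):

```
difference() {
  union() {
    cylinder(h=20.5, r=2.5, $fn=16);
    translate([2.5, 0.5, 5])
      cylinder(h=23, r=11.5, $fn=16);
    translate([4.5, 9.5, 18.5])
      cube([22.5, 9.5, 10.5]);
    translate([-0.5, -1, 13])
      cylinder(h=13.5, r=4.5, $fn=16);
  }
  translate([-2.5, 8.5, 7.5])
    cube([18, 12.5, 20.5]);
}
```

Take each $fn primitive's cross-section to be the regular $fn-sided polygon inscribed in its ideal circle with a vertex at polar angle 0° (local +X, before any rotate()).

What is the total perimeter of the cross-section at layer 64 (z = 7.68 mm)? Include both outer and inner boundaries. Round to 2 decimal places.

At z = 7.68 mm: the cylinder: section is a regular 16-gon, circumradius r=2.5 (perimeter = 2·16·2.500·sin(180°/16) = 15.61 mm); the r=11.5 cylinder at (2.5, 0.5) contributes a regular 16-gon of circumradius 11.5 (perimeter = 2·16·11.500·sin(180°/16) = 71.79 mm); the cube at (4.5, 9.5) does not reach this height (z outside [18.5, 29]); the cylinder at (-0.5, -1) is absent (z outside [13, 26.5]); Merging all regions: the r=2.5 cylinder lies entirely inside the r=11.5 cylinder at (2.5, 0.5), so the union is just the r=11.5 cylinder at (2.5, 0.5) — boundary = 71.79 mm; the cube at (-2.5, 8.5) (footprint 18×12.5) is included at this height (perimeter 61.00 mm); Subtracting the remaining from the first: starting from the result so far, the 18×12.5 cube at (-2.5, 8.5) partially overlaps it — only the 33.55 mm² overlap (of its 225.00 mm²) is removed, clipping the outline — boundary = 72.90 mm. Overall, the cross-section is a single solid region. Total boundary length (outer) = 72.90 mm.

72.90 mm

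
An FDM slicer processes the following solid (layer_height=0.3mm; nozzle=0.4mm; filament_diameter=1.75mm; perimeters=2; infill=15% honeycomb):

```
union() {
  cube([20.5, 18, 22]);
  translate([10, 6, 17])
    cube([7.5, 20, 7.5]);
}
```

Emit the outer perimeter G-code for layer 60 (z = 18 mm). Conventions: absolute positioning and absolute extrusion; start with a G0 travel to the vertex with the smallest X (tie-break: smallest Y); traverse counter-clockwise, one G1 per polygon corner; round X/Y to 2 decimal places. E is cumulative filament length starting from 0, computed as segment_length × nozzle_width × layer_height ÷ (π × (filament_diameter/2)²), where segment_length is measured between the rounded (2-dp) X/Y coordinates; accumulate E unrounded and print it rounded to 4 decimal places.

At z = 18 mm: the 20.5×18 cube contributes its full rectangle; the cube at (10, 6) (footprint 7.5×20) is included at this height; Combining (union): the regions partially overlap (shared area 90.00 mm²), so overlapping operands fuse into one piece — 1 connected region. The outline is a single polygon with 8 vertices. Extrusion per mm of travel: 0.4 × 0.3 / (π × 0.875²) = 0.049890. Accumulating E over each segment gives final E = 4.6398.

G0 X0.00 Y0.00 Z18.00
G1 X20.50 Y0.00 E1.0227
G1 X20.50 Y18.00 E1.9208
G1 X17.50 Y18.00 E2.0704
G1 X17.50 Y26.00 E2.4696
G1 X10.00 Y26.00 E2.8437
G1 X10.00 Y18.00 E3.2429
G1 X0.00 Y18.00 E3.7418
G1 X0.00 Y0.00 E4.6398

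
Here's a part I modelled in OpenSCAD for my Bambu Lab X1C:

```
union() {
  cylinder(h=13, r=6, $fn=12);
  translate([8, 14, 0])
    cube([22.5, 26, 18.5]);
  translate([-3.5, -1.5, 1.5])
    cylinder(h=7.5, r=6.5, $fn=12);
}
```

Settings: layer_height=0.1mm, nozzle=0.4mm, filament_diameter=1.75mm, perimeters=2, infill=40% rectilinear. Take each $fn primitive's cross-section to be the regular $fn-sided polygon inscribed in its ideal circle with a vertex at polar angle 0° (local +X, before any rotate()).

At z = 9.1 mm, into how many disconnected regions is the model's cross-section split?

2

At z = 9.1 mm: the r=6 cylinder contributes a regular 12-gon of circumradius 6; the 22.5×26 cube at (8, 14) contributes its full rectangle; the cylinder at (-3.5, -1.5) is absent (z outside [1.5, 9]); Combining (union): the 2 present regions are separate (no shared area or edge), so areas and boundary lengths simply add and each stays a separate island — 2 connected regions. The result has 2 disconnected regions.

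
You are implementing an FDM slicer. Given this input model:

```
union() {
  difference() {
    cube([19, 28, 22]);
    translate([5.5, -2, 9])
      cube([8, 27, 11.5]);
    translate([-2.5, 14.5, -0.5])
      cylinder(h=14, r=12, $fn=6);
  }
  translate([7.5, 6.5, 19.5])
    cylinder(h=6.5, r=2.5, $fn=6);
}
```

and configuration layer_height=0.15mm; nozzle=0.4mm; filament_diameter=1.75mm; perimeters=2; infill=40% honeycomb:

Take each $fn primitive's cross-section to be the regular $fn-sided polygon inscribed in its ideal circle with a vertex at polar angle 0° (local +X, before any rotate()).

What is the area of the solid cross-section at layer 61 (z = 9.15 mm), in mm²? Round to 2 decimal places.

At z = 9.15 mm: the 19×28 cube contributes its full rectangle (area 532.00 mm²); the cube at (5.5, -2) (footprint 8×27) is included at this height (area 216.00 mm²); the r=12 cylinder at (-2.5, 14.5) gives a regular 6-gon of circumradius 12 (constant along its height) (area = (6/2)·12.000²·sin(360°/6) = 374.12 mm²); Taking the first minus the rest: starting from the 19×28 cube (532.00 mm²), the 8×27 cube at (5.5, -2) partially overlaps it — only the 200.00 mm² overlap (of its 216.00 mm²) is removed, clipping the outline; the r=12 cylinder at (-2.5, 14.5) partially overlaps it — only the 107.39 mm² overlap (of its 374.12 mm²) is removed, clipping the outline — area = 224.61 mm²; the cylinder at (7.5, 6.5) is not intersected at this z (z outside [19.5, 26]); Combining (union): only that combined region is present, so the union is just that shape — area = 224.61 mm². Overall, the cross-section has 2 separate islands. Net area = 224.61 mm².

224.61 mm²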